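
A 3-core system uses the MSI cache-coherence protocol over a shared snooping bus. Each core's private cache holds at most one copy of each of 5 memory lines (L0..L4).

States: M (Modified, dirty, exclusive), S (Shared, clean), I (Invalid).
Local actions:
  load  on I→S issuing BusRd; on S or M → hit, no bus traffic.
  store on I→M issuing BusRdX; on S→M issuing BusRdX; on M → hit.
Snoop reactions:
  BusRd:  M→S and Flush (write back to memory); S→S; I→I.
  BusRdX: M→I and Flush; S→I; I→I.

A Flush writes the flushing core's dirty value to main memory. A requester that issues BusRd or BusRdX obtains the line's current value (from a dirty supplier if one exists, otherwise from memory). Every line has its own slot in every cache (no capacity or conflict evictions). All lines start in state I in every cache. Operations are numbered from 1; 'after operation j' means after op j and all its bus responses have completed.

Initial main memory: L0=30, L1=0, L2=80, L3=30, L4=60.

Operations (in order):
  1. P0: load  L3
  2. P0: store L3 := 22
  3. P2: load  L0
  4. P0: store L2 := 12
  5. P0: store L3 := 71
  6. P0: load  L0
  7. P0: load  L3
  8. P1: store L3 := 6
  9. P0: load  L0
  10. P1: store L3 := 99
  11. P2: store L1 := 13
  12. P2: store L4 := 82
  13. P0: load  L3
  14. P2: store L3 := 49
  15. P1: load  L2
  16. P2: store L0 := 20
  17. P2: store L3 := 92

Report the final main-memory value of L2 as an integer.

  op1 P0: load  L3 → S/I/I on L3; bus BusRd; mem=30
  op2 P0: store L3 := 22 → M/I/I on L3; bus BusRdX; mem=30
  op3 P2: load  L0 → I/I/S on L0; bus BusRd; mem=30
  op4 P0: store L2 := 12 → M/I/I on L2; bus BusRdX; mem=80
  op5 P0: store L3 := 71 → M/I/I on L3; bus (none); mem=30
  op6 P0: load  L0 → S/I/S on L0; bus BusRd; mem=30
  op7 P0: load  L3 → M/I/I on L3; bus (none); mem=30
  op8 P1: store L3 := 6 → I/M/I on L3; bus BusRdX Flush; mem=71
  op9 P0: load  L0 → S/I/S on L0; bus (none); mem=30
  op10 P1: store L3 := 99 → I/M/I on L3; bus (none); mem=71
  op11 P2: store L1 := 13 → I/I/M on L1; bus BusRdX; mem=0
  op12 P2: store L4 := 82 → I/I/M on L4; bus BusRdX; mem=60
  op13 P0: load  L3 → S/S/I on L3; bus BusRd Flush; mem=99
  op14 P2: store L3 := 49 → I/I/M on L3; bus BusRdX; mem=99
  op15 P1: load  L2 → S/S/I on L2; bus BusRd Flush; mem=12
  op16 P2: store L0 := 20 → I/I/M on L0; bus BusRdX; mem=30
  op17 P2: store L3 := 92 → I/I/M on L3; bus (none); mem=99

memory[L2] = 12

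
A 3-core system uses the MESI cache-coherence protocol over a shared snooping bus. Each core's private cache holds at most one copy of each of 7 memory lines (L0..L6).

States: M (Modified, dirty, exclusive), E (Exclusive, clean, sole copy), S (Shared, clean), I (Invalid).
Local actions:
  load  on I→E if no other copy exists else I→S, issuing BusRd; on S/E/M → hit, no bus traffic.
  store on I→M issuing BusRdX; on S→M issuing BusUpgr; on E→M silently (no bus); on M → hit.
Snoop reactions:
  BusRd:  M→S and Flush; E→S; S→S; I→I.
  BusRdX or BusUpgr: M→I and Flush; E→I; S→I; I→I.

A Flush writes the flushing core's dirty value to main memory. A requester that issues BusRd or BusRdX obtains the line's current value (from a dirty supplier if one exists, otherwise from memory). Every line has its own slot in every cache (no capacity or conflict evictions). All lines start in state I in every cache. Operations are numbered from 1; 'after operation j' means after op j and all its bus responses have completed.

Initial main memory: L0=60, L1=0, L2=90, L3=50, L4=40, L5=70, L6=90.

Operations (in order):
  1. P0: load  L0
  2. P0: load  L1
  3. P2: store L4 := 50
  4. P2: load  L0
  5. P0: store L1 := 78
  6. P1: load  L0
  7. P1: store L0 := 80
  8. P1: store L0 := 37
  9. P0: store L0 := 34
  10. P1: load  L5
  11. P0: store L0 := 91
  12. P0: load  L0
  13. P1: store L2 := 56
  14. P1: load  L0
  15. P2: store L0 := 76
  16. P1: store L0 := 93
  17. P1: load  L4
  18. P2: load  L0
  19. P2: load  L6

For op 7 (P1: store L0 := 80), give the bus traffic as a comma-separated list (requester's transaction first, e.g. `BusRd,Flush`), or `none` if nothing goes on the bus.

step 1: P0: load  L0  ⟶  EII  (L0)  txn=BusRd  M[L0]=60
step 2: P0: load  L1  ⟶  EII  (L1)  txn=BusRd  M[L1]=0
step 3: P2: store L4 := 50  ⟶  IIM  (L4)  txn=BusRdX  M[L4]=40
step 4: P2: load  L0  ⟶  SIS  (L0)  txn=BusRd  M[L0]=60
step 5: P0: store L1 := 78  ⟶  MII  (L1)  txn=∅  M[L1]=0
step 6: P1: load  L0  ⟶  SSS  (L0)  txn=BusRd  M[L0]=60
step 7: P1: store L0 := 80  ⟶  IMI  (L0)  txn=BusUpgr  M[L0]=60
step 8: P1: store L0 := 37  ⟶  IMI  (L0)  txn=∅  M[L0]=60
step 9: P0: store L0 := 34  ⟶  MII  (L0)  txn=BusRdX+Flush  M[L0]=37
step 10: P1: load  L5  ⟶  IEI  (L5)  txn=BusRd  M[L5]=70
step 11: P0: store L0 := 91  ⟶  MII  (L0)  txn=∅  M[L0]=37
step 12: P0: load  L0  ⟶  MII  (L0)  txn=∅  M[L0]=37
step 13: P1: store L2 := 56  ⟶  IMI  (L2)  txn=BusRdX  M[L2]=90
step 14: P1: load  L0  ⟶  SSI  (L0)  txn=BusRd+Flush  M[L0]=91
step 15: P2: store L0 := 76  ⟶  IIM  (L0)  txn=BusRdX  M[L0]=91
step 16: P1: store L0 := 93  ⟶  IMI  (L0)  txn=BusRdX+Flush  M[L0]=76
step 17: P1: load  L4  ⟶  ISS  (L4)  txn=BusRd+Flush  M[L4]=50
step 18: P2: load  L0  ⟶  ISS  (L0)  txn=BusRd+Flush  M[L0]=93
step 19: P2: load  L6  ⟶  IIE  (L6)  txn=BusRd  M[L6]=90

bus = BusUpgr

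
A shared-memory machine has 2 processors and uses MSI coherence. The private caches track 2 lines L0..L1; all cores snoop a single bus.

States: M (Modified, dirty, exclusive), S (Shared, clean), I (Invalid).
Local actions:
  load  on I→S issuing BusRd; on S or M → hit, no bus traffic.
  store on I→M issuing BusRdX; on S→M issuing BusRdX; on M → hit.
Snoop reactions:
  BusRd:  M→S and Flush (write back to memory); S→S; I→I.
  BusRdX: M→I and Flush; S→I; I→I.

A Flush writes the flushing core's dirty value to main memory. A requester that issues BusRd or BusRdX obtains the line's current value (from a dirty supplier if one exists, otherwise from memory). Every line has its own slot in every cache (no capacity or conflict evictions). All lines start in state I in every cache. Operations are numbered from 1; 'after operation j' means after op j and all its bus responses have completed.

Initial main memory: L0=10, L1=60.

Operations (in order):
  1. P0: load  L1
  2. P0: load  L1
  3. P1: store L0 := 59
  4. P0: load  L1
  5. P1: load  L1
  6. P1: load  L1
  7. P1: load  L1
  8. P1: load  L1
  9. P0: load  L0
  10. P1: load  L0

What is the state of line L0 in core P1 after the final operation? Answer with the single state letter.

state = S

[1] P0: load  L1 | P0:S(60), P1:I | bus: BusRd
[2] P0: load  L1 | P0:S(60), P1:I | bus: none
[3] P1: store L0 := 59 | P0:I, P1:M(59) | bus: BusRdX
[4] P0: load  L1 | P0:S(60), P1:I | bus: none
[5] P1: load  L1 | P0:S(60), P1:S(60) | bus: BusRd
[6] P1: load  L1 | P0:S(60), P1:S(60) | bus: none
[7] P1: load  L1 | P0:S(60), P1:S(60) | bus: none
[8] P1: load  L1 | P0:S(60), P1:S(60) | bus: none
[9] P0: load  L0 | P0:S(59), P1:S(59) | bus: BusRd,Flush
[10] P1: load  L0 | P0:S(59), P1:S(59) | bus: none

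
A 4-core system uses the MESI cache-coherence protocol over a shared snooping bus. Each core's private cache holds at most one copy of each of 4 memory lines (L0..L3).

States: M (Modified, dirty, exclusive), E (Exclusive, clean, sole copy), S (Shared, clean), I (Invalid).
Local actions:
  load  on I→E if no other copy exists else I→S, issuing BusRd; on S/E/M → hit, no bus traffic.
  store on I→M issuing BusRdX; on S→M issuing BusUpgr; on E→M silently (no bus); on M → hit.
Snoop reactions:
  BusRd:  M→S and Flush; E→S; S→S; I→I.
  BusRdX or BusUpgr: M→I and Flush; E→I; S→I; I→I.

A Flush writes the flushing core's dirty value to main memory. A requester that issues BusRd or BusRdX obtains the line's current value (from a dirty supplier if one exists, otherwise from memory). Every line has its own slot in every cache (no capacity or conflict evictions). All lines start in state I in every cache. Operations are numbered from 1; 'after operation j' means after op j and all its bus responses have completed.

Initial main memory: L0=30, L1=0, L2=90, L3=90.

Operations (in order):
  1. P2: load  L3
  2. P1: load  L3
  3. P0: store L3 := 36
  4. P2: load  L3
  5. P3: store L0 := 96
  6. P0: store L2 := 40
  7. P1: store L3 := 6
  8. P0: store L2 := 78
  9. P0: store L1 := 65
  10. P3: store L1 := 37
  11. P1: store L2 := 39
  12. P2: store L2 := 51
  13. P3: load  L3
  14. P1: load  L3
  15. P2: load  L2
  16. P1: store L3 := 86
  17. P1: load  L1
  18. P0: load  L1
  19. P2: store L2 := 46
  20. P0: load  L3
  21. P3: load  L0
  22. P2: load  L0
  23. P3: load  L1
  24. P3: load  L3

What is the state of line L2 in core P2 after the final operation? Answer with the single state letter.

1. P2: load  L3  bus=[BusRd]  L3: P0=I P1=I P2=E P3=I  mem[L3]=90
2. P1: load  L3  bus=[BusRd]  L3: P0=I P1=S P2=S P3=I  mem[L3]=90
3. P0: store L3 := 36  bus=[BusRdX]  L3: P0=M P1=I P2=I P3=I  mem[L3]=90
4. P2: load  L3  bus=[BusRd,Flush]  L3: P0=S P1=I P2=S P3=I  mem[L3]=36
5. P3: store L0 := 96  bus=[BusRdX]  L0: P0=I P1=I P2=I P3=M  mem[L0]=30
6. P0: store L2 := 40  bus=[BusRdX]  L2: P0=M P1=I P2=I P3=I  mem[L2]=90
7. P1: store L3 := 6  bus=[BusRdX]  L3: P0=I P1=M P2=I P3=I  mem[L3]=36
8. P0: store L2 := 78  bus=[-]  L2: P0=M P1=I P2=I P3=I  mem[L2]=90
9. P0: store L1 := 65  bus=[BusRdX]  L1: P0=M P1=I P2=I P3=I  mem[L1]=0
10. P3: store L1 := 37  bus=[BusRdX,Flush]  L1: P0=I P1=I P2=I P3=M  mem[L1]=65
11. P1: store L2 := 39  bus=[BusRdX,Flush]  L2: P0=I P1=M P2=I P3=I  mem[L2]=78
12. P2: store L2 := 51  bus=[BusRdX,Flush]  L2: P0=I P1=I P2=M P3=I  mem[L2]=39
13. P3: load  L3  bus=[BusRd,Flush]  L3: P0=I P1=S P2=I P3=S  mem[L3]=6
14. P1: load  L3  bus=[-]  L3: P0=I P1=S P2=I P3=S  mem[L3]=6
15. P2: load  L2  bus=[-]  L2: P0=I P1=I P2=M P3=I  mem[L2]=39
16. P1: store L3 := 86  bus=[BusUpgr]  L3: P0=I P1=M P2=I P3=I  mem[L3]=6
17. P1: load  L1  bus=[BusRd,Flush]  L1: P0=I P1=S P2=I P3=S  mem[L1]=37
18. P0: load  L1  bus=[BusRd]  L1: P0=S P1=S P2=I P3=S  mem[L1]=37
19. P2: store L2 := 46  bus=[-]  L2: P0=I P1=I P2=M P3=I  mem[L2]=39
20. P0: load  L3  bus=[BusRd,Flush]  L3: P0=S P1=S P2=I P3=I  mem[L3]=86
21. P3: load  L0  bus=[-]  L0: P0=I P1=I P2=I P3=M  mem[L0]=30
22. P2: load  L0  bus=[BusRd,Flush]  L0: P0=I P1=I P2=S P3=S  mem[L0]=96
23. P3: load  L1  bus=[-]  L1: P0=S P1=S P2=I P3=S  mem[L1]=37
24. P3: load  L3  bus=[BusRd]  L3: P0=S P1=S P2=I P3=S  mem[L3]=86

state = M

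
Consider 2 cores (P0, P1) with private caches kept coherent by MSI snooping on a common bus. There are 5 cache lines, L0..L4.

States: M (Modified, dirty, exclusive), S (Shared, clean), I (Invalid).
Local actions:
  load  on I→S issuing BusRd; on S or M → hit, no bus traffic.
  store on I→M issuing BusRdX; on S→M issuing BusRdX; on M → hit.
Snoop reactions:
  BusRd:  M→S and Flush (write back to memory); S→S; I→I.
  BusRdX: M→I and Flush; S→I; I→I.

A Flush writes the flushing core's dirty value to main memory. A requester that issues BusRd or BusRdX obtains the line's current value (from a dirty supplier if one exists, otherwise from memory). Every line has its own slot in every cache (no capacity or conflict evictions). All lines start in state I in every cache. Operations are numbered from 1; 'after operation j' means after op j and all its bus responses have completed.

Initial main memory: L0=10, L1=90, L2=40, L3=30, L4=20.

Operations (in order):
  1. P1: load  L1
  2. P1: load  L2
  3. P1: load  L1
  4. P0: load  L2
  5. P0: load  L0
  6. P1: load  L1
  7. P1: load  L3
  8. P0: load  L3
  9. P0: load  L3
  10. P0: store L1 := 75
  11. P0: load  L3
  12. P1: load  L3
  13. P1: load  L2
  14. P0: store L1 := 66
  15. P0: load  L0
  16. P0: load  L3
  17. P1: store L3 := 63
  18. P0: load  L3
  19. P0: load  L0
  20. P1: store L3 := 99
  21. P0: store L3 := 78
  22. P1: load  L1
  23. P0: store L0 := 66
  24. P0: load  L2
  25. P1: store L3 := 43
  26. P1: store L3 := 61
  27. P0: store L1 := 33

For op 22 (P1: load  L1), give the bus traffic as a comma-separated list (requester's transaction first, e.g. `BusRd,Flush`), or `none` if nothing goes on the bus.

bus = BusRd,Flush

  op1 P1: load  L1 → I/S on L1; bus BusRd; mem=90
  op2 P1: load  L2 → I/S on L2; bus BusRd; mem=40
  op3 P1: load  L1 → I/S on L1; bus (none); mem=90
  op4 P0: load  L2 → S/S on L2; bus BusRd; mem=40
  op5 P0: load  L0 → S/I on L0; bus BusRd; mem=10
  op6 P1: load  L1 → I/S on L1; bus (none); mem=90
  op7 P1: load  L3 → I/S on L3; bus BusRd; mem=30
  op8 P0: load  L3 → S/S on L3; bus BusRd; mem=30
  op9 P0: load  L3 → S/S on L3; bus (none); mem=30
  op10 P0: store L1 := 75 → M/I on L1; bus BusRdX; mem=90
  op11 P0: load  L3 → S/S on L3; bus (none); mem=30
  op12 P1: load  L3 → S/S on L3; bus (none); mem=30
  op13 P1: load  L2 → S/S on L2; bus (none); mem=40
  op14 P0: store L1 := 66 → M/I on L1; bus (none); mem=90
  op15 P0: load  L0 → S/I on L0; bus (none); mem=10
  op16 P0: load  L3 → S/S on L3; bus (none); mem=30
  op17 P1: store L3 := 63 → I/M on L3; bus BusRdX; mem=30
  op18 P0: load  L3 → S/S on L3; bus BusRd Flush; mem=63
  op19 P0: load  L0 → S/I on L0; bus (none); mem=10
  op20 P1: store L3 := 99 → I/M on L3; bus BusRdX; mem=63
  op21 P0: store L3 := 78 → M/I on L3; bus BusRdX Flush; mem=99
  op22 P1: load  L1 → S/S on L1; bus BusRd Flush; mem=66
  op23 P0: store L0 := 66 → M/I on L0; bus BusRdX; mem=10
  op24 P0: load  L2 → S/S on L2; bus (none); mem=40
  op25 P1: store L3 := 43 → I/M on L3; bus BusRdX Flush; mem=78
  op26 P1: store L3 := 61 → I/M on L3; bus (none); mem=78
  op27 P0: store L1 := 33 → M/I on L1; bus BusRdX; mem=66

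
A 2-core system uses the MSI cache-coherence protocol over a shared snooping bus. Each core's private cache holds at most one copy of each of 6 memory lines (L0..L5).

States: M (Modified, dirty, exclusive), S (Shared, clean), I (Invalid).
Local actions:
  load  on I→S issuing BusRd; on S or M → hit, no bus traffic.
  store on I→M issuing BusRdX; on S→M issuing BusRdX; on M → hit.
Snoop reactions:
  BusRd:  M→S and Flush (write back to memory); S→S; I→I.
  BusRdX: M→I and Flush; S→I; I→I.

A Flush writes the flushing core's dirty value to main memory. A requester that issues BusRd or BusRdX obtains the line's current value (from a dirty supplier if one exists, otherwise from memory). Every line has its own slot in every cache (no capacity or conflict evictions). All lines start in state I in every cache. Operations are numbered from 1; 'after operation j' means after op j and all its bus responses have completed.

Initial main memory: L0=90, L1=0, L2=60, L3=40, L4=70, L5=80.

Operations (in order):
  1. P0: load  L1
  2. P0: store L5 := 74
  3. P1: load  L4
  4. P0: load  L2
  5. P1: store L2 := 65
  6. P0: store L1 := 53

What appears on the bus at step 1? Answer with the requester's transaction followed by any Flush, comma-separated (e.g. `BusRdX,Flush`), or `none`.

  op1 P0: load  L1 → S/I on L1; bus BusRd; mem=0
  op2 P0: store L5 := 74 → M/I on L5; bus BusRdX; mem=80
  op3 P1: load  L4 → I/S on L4; bus BusRd; mem=70
  op4 P0: load  L2 → S/I on L2; bus BusRd; mem=60
  op5 P1: store L2 := 65 → I/M on L2; bus BusRdX; mem=60
  op6 P0: store L1 := 53 → M/I on L1; bus BusRdX; mem=0

bus = BusRd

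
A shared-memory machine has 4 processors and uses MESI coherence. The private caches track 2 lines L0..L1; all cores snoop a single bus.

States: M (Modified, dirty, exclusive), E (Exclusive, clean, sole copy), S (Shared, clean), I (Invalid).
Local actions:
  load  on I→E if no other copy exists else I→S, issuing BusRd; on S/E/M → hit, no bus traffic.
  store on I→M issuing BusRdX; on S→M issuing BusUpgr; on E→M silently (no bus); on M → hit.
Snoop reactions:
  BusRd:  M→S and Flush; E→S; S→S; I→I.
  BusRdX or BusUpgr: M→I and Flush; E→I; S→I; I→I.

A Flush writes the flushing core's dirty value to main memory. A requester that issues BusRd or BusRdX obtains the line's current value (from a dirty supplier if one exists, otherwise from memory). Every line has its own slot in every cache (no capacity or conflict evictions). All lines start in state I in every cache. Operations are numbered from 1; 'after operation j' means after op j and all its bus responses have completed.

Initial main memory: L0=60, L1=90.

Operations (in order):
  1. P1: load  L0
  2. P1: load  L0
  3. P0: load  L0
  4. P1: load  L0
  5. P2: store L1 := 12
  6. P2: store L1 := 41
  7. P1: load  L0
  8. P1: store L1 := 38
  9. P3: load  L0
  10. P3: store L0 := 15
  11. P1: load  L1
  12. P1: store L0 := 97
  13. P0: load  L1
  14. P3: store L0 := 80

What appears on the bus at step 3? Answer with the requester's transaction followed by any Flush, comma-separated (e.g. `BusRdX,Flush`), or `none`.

bus = BusRd

  op1 P1: load  L0 → I/E/I/I on L0; bus BusRd; mem=60
  op2 P1: load  L0 → I/E/I/I on L0; bus (none); mem=60
  op3 P0: load  L0 → S/S/I/I on L0; bus BusRd; mem=60
  op4 P1: load  L0 → S/S/I/I on L0; bus (none); mem=60
  op5 P2: store L1 := 12 → I/I/M/I on L1; bus BusRdX; mem=90
  op6 P2: store L1 := 41 → I/I/M/I on L1; bus (none); mem=90
  op7 P1: load  L0 → S/S/I/I on L0; bus (none); mem=60
  op8 P1: store L1 := 38 → I/M/I/I on L1; bus BusRdX Flush; mem=41
  op9 P3: load  L0 → S/S/I/S on L0; bus BusRd; mem=60
  op10 P3: store L0 := 15 → I/I/I/M on L0; bus BusUpgr; mem=60
  op11 P1: load  L1 → I/M/I/I on L1; bus (none); mem=41
  op12 P1: store L0 := 97 → I/M/I/I on L0; bus BusRdX Flush; mem=15
  op13 P0: load  L1 → S/S/I/I on L1; bus BusRd Flush; mem=38
  op14 P3: store L0 := 80 → I/I/I/M on L0; bus BusRdX Flush; mem=97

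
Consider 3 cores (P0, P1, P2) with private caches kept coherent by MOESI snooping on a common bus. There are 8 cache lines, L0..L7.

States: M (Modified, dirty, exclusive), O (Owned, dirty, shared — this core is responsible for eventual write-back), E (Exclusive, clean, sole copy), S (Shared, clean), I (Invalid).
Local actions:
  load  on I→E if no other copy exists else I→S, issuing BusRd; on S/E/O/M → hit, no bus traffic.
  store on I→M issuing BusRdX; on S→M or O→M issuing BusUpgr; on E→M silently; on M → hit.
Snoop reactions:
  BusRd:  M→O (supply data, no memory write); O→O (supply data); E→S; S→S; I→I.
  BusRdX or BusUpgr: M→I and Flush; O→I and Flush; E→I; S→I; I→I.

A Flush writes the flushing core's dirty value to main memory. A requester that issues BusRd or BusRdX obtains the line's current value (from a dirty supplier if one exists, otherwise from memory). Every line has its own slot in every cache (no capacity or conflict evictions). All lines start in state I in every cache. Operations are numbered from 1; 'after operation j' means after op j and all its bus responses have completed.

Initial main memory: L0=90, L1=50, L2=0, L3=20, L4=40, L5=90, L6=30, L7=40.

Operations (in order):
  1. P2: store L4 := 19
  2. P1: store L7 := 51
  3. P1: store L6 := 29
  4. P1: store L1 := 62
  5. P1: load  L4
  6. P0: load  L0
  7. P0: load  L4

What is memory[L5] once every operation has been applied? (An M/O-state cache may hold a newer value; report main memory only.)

memory[L5] = 90

[1] P2: store L4 := 19 | P0:I, P1:I, P2:M(19) | bus: BusRdX
[2] P1: store L7 := 51 | P0:I, P1:M(51), P2:I | bus: BusRdX
[3] P1: store L6 := 29 | P0:I, P1:M(29), P2:I | bus: BusRdX
[4] P1: store L1 := 62 | P0:I, P1:M(62), P2:I | bus: BusRdX
[5] P1: load  L4 | P0:I, P1:S(19), P2:O(19) | bus: BusRd
[6] P0: load  L0 | P0:E(90), P1:I, P2:I | bus: BusRd
[7] P0: load  L4 | P0:S(19), P1:S(19), P2:O(19) | bus: BusRd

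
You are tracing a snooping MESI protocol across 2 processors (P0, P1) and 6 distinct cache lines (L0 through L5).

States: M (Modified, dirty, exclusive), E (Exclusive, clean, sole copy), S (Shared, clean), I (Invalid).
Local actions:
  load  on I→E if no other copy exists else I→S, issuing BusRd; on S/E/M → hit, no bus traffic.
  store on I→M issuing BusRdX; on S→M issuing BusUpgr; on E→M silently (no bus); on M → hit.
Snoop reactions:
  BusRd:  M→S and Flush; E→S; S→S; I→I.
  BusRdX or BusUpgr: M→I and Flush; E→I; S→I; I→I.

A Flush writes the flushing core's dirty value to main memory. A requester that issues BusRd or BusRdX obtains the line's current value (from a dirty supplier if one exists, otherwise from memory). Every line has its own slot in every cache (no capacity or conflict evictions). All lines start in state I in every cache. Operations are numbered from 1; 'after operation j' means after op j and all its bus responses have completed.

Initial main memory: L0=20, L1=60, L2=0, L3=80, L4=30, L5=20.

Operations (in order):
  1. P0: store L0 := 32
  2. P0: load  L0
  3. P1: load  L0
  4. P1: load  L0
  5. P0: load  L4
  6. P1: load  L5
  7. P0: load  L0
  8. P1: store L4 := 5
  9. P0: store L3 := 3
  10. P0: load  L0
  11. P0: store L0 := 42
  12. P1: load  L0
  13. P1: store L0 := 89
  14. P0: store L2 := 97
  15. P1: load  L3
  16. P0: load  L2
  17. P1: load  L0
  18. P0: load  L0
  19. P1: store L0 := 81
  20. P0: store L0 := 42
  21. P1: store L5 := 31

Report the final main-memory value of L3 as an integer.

step 1: P0: store L0 := 32  ⟶  MI  (L0)  txn=BusRdX  M[L0]=20
step 2: P0: load  L0  ⟶  MI  (L0)  txn=∅  M[L0]=20
step 3: P1: load  L0  ⟶  SS  (L0)  txn=BusRd+Flush  M[L0]=32
step 4: P1: load  L0  ⟶  SS  (L0)  txn=∅  M[L0]=32
step 5: P0: load  L4  ⟶  EI  (L4)  txn=BusRd  M[L4]=30
step 6: P1: load  L5  ⟶  IE  (L5)  txn=BusRd  M[L5]=20
step 7: P0: load  L0  ⟶  SS  (L0)  txn=∅  M[L0]=32
step 8: P1: store L4 := 5  ⟶  IM  (L4)  txn=BusRdX  M[L4]=30
step 9: P0: store L3 := 3  ⟶  MI  (L3)  txn=BusRdX  M[L3]=80
step 10: P0: load  L0  ⟶  SS  (L0)  txn=∅  M[L0]=32
step 11: P0: store L0 := 42  ⟶  MI  (L0)  txn=BusUpgr  M[L0]=32
step 12: P1: load  L0  ⟶  SS  (L0)  txn=BusRd+Flush  M[L0]=42
step 13: P1: store L0 := 89  ⟶  IM  (L0)  txn=BusUpgr  M[L0]=42
step 14: P0: store L2 := 97  ⟶  MI  (L2)  txn=BusRdX  M[L2]=0
step 15: P1: load  L3  ⟶  SS  (L3)  txn=BusRd+Flush  M[L3]=3
step 16: P0: load  L2  ⟶  MI  (L2)  txn=∅  M[L2]=0
step 17: P1: load  L0  ⟶  IM  (L0)  txn=∅  M[L0]=42
step 18: P0: load  L0  ⟶  SS  (L0)  txn=BusRd+Flush  M[L0]=89
step 19: P1: store L0 := 81  ⟶  IM  (L0)  txn=BusUpgr  M[L0]=89
step 20: P0: store L0 := 42  ⟶  MI  (L0)  txn=BusRdX+Flush  M[L0]=81
step 21: P1: store L5 := 31  ⟶  IM  (L5)  txn=∅  M[L5]=20

memory[L3] = 3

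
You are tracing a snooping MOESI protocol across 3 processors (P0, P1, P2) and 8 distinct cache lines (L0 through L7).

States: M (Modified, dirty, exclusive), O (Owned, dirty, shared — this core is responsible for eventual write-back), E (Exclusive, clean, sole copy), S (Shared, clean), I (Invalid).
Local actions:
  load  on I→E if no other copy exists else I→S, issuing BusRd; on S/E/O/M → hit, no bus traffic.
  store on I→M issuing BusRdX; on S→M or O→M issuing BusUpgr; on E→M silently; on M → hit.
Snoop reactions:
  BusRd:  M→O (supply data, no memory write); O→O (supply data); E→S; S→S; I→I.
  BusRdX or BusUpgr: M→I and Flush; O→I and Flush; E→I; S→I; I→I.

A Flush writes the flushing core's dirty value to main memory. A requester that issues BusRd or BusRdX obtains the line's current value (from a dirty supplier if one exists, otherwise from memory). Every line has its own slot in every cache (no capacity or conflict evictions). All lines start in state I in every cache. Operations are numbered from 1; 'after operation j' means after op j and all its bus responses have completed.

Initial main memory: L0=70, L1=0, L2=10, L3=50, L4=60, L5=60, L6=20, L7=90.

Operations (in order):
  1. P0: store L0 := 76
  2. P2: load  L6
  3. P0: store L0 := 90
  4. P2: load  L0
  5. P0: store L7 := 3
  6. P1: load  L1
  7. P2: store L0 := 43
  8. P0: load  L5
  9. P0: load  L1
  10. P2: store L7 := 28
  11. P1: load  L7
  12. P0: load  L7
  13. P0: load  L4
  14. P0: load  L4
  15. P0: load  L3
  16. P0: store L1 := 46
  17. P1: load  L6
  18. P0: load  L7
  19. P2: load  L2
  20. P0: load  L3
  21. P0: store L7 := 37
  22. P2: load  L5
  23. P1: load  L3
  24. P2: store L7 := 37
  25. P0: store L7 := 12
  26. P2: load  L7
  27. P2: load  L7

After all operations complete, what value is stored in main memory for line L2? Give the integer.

memory[L2] = 10

1. P0: store L0 := 76  bus=[BusRdX]  L0: P0=M P1=I P2=I  mem[L0]=70
2. P2: load  L6  bus=[BusRd]  L6: P0=I P1=I P2=E  mem[L6]=20
3. P0: store L0 := 90  bus=[-]  L0: P0=M P1=I P2=I  mem[L0]=70
4. P2: load  L0  bus=[BusRd]  L0: P0=O P1=I P2=S  mem[L0]=70
5. P0: store L7 := 3  bus=[BusRdX]  L7: P0=M P1=I P2=I  mem[L7]=90
6. P1: load  L1  bus=[BusRd]  L1: P0=I P1=E P2=I  mem[L1]=0
7. P2: store L0 := 43  bus=[BusUpgr,Flush]  L0: P0=I P1=I P2=M  mem[L0]=90
8. P0: load  L5  bus=[BusRd]  L5: P0=E P1=I P2=I  mem[L5]=60
9. P0: load  L1  bus=[BusRd]  L1: P0=S P1=S P2=I  mem[L1]=0
10. P2: store L7 := 28  bus=[BusRdX,Flush]  L7: P0=I P1=I P2=M  mem[L7]=3
11. P1: load  L7  bus=[BusRd]  L7: P0=I P1=S P2=O  mem[L7]=3
12. P0: load  L7  bus=[BusRd]  L7: P0=S P1=S P2=O  mem[L7]=3
13. P0: load  L4  bus=[BusRd]  L4: P0=E P1=I P2=I  mem[L4]=60
14. P0: load  L4  bus=[-]  L4: P0=E P1=I P2=I  mem[L4]=60
15. P0: load  L3  bus=[BusRd]  L3: P0=E P1=I P2=I  mem[L3]=50
16. P0: store L1 := 46  bus=[BusUpgr]  L1: P0=M P1=I P2=I  mem[L1]=0
17. P1: load  L6  bus=[BusRd]  L6: P0=I P1=S P2=S  mem[L6]=20
18. P0: load  L7  bus=[-]  L7: P0=S P1=S P2=O  mem[L7]=3
19. P2: load  L2  bus=[BusRd]  L2: P0=I P1=I P2=E  mem[L2]=10
20. P0: load  L3  bus=[-]  L3: P0=E P1=I P2=I  mem[L3]=50
21. P0: store L7 := 37  bus=[BusUpgr,Flush]  L7: P0=M P1=I P2=I  mem[L7]=28
22. P2: load  L5  bus=[BusRd]  L5: P0=S P1=I P2=S  mem[L5]=60
23. P1: load  L3  bus=[BusRd]  L3: P0=S P1=S P2=I  mem[L3]=50
24. P2: store L7 := 37  bus=[BusRdX,Flush]  L7: P0=I P1=I P2=M  mem[L7]=37
25. P0: store L7 := 12  bus=[BusRdX,Flush]  L7: P0=M P1=I P2=I  mem[L7]=37
26. P2: load  L7  bus=[BusRd]  L7: P0=O P1=I P2=S  mem[L7]=37
27. P2: load  L7  bus=[-]  L7: P0=O P1=I P2=S  mem[L7]=37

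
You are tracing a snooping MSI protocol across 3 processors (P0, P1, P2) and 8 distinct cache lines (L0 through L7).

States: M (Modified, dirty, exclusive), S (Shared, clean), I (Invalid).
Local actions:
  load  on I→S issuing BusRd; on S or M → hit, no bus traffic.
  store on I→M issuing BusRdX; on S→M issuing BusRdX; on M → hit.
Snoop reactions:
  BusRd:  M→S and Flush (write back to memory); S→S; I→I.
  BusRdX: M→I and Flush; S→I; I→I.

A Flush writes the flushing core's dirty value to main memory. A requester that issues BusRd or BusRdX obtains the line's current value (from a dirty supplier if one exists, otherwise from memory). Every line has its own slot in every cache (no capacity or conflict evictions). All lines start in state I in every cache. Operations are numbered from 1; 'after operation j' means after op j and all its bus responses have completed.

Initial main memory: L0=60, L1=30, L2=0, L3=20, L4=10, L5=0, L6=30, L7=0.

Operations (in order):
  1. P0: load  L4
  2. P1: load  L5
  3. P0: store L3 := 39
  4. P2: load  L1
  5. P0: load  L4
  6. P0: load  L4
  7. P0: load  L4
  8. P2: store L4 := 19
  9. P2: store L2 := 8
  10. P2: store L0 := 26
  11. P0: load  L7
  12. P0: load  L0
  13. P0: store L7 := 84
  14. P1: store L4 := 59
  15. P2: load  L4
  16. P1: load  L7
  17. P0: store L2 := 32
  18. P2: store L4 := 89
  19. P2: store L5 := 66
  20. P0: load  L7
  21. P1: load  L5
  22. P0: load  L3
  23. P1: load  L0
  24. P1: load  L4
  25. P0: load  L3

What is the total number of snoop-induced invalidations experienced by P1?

step 1: P0: load  L4  ⟶  SII  (L4)  txn=BusRd  M[L4]=10
step 2: P1: load  L5  ⟶  ISI  (L5)  txn=BusRd  M[L5]=0
step 3: P0: store L3 := 39  ⟶  MII  (L3)  txn=BusRdX  M[L3]=20
step 4: P2: load  L1  ⟶  IIS  (L1)  txn=BusRd  M[L1]=30
step 5: P0: load  L4  ⟶  SII  (L4)  txn=∅  M[L4]=10
step 6: P0: load  L4  ⟶  SII  (L4)  txn=∅  M[L4]=10
step 7: P0: load  L4  ⟶  SII  (L4)  txn=∅  M[L4]=10
step 8: P2: store L4 := 19  ⟶  IIM  (L4)  txn=BusRdX  M[L4]=10
step 9: P2: store L2 := 8  ⟶  IIM  (L2)  txn=BusRdX  M[L2]=0
step 10: P2: store L0 := 26  ⟶  IIM  (L0)  txn=BusRdX  M[L0]=60
step 11: P0: load  L7  ⟶  SII  (L7)  txn=BusRd  M[L7]=0
step 12: P0: load  L0  ⟶  SIS  (L0)  txn=BusRd+Flush  M[L0]=26
step 13: P0: store L7 := 84  ⟶  MII  (L7)  txn=BusRdX  M[L7]=0
step 14: P1: store L4 := 59  ⟶  IMI  (L4)  txn=BusRdX+Flush  M[L4]=19
step 15: P2: load  L4  ⟶  ISS  (L4)  txn=BusRd+Flush  M[L4]=59
step 16: P1: load  L7  ⟶  SSI  (L7)  txn=BusRd+Flush  M[L7]=84
step 17: P0: store L2 := 32  ⟶  MII  (L2)  txn=BusRdX+Flush  M[L2]=8
step 18: P2: store L4 := 89  ⟶  IIM  (L4)  txn=BusRdX  M[L4]=59
step 19: P2: store L5 := 66  ⟶  IIM  (L5)  txn=BusRdX  M[L5]=0
step 20: P0: load  L7  ⟶  SSI  (L7)  txn=∅  M[L7]=84
step 21: P1: load  L5  ⟶  ISS  (L5)  txn=BusRd+Flush  M[L5]=66
step 22: P0: load  L3  ⟶  MII  (L3)  txn=∅  M[L3]=20
step 23: P1: load  L0  ⟶  SSS  (L0)  txn=BusRd  M[L0]=26
step 24: P1: load  L4  ⟶  ISS  (L4)  txn=BusRd+Flush  M[L4]=89
step 25: P0: load  L3  ⟶  MII  (L3)  txn=∅  M[L3]=20

invalidations = 2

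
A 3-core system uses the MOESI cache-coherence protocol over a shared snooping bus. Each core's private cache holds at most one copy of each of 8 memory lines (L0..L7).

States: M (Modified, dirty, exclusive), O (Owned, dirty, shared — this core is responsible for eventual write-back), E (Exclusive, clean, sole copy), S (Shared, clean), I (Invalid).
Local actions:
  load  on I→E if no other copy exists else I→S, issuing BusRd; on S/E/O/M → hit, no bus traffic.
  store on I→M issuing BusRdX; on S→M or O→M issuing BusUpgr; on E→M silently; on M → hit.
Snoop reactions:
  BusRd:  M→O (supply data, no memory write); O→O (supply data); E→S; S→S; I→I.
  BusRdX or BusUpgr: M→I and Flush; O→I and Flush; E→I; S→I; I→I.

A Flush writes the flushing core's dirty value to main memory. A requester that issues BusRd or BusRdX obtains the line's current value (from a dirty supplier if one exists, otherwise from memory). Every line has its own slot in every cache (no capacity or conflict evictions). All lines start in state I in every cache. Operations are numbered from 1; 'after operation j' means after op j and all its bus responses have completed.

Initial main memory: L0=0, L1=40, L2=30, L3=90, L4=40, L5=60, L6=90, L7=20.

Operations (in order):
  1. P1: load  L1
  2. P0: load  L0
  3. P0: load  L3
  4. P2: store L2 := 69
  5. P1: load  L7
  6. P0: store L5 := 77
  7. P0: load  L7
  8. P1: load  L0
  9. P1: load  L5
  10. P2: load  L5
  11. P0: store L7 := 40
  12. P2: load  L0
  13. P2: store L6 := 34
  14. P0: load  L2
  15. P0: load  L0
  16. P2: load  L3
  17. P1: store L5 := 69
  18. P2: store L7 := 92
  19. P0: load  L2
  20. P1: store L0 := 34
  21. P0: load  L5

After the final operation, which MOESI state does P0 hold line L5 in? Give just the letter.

state = S

step 1: P1: load  L1  ⟶  IEI  (L1)  txn=BusRd  M[L1]=40
step 2: P0: load  L0  ⟶  EII  (L0)  txn=BusRd  M[L0]=0
step 3: P0: load  L3  ⟶  EII  (L3)  txn=BusRd  M[L3]=90
step 4: P2: store L2 := 69  ⟶  IIM  (L2)  txn=BusRdX  M[L2]=30
step 5: P1: load  L7  ⟶  IEI  (L7)  txn=BusRd  M[L7]=20
step 6: P0: store L5 := 77  ⟶  MII  (L5)  txn=BusRdX  M[L5]=60
step 7: P0: load  L7  ⟶  SSI  (L7)  txn=BusRd  M[L7]=20
step 8: P1: load  L0  ⟶  SSI  (L0)  txn=BusRd  M[L0]=0
step 9: P1: load  L5  ⟶  OSI  (L5)  txn=BusRd  M[L5]=60
step 10: P2: load  L5  ⟶  OSS  (L5)  txn=BusRd  M[L5]=60
step 11: P0: store L7 := 40  ⟶  MII  (L7)  txn=BusUpgr  M[L7]=20
step 12: P2: load  L0  ⟶  SSS  (L0)  txn=BusRd  M[L0]=0
step 13: P2: store L6 := 34  ⟶  IIM  (L6)  txn=BusRdX  M[L6]=90
step 14: P0: load  L2  ⟶  SIO  (L2)  txn=BusRd  M[L2]=30
step 15: P0: load  L0  ⟶  SSS  (L0)  txn=∅  M[L0]=0
step 16: P2: load  L3  ⟶  SIS  (L3)  txn=BusRd  M[L3]=90
step 17: P1: store L5 := 69  ⟶  IMI  (L5)  txn=BusUpgr+Flush  M[L5]=77
step 18: P2: store L7 := 92  ⟶  IIM  (L7)  txn=BusRdX+Flush  M[L7]=40
step 19: P0: load  L2  ⟶  SIO  (L2)  txn=∅  M[L2]=30
step 20: P1: store L0 := 34  ⟶  IMI  (L0)  txn=BusUpgr  M[L0]=0
step 21: P0: load  L5  ⟶  SOI  (L5)  txn=BusRd  M[L5]=77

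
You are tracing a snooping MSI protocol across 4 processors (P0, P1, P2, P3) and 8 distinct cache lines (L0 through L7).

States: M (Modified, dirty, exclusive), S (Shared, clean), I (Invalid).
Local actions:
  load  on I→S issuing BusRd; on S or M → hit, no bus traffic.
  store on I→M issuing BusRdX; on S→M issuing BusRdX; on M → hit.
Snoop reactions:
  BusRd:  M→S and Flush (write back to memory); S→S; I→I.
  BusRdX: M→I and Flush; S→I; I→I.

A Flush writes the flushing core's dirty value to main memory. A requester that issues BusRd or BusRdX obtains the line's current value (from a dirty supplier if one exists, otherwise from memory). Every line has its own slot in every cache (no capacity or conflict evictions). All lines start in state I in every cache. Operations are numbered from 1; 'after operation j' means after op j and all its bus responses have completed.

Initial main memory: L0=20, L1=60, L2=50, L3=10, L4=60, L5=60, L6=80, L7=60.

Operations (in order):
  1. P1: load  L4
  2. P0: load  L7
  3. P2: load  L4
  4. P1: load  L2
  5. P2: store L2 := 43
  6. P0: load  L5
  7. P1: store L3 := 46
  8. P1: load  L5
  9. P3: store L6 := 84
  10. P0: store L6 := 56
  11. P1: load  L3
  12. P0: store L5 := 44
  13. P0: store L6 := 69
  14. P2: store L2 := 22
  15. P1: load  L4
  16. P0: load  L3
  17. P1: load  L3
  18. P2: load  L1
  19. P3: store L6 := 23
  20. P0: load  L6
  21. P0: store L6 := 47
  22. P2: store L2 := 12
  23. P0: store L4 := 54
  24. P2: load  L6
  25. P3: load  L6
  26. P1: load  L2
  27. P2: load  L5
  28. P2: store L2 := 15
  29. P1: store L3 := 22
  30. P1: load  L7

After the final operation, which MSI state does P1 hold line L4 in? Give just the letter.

state = I

step 1: P1: load  L4  ⟶  ISII  (L4)  txn=BusRd  M[L4]=60
step 2: P0: load  L7  ⟶  SIII  (L7)  txn=BusRd  M[L7]=60
step 3: P2: load  L4  ⟶  ISSI  (L4)  txn=BusRd  M[L4]=60
step 4: P1: load  L2  ⟶  ISII  (L2)  txn=BusRd  M[L2]=50
step 5: P2: store L2 := 43  ⟶  IIMI  (L2)  txn=BusRdX  M[L2]=50
step 6: P0: load  L5  ⟶  SIII  (L5)  txn=BusRd  M[L5]=60
step 7: P1: store L3 := 46  ⟶  IMII  (L3)  txn=BusRdX  M[L3]=10
step 8: P1: load  L5  ⟶  SSII  (L5)  txn=BusRd  M[L5]=60
step 9: P3: store L6 := 84  ⟶  IIIM  (L6)  txn=BusRdX  M[L6]=80
step 10: P0: store L6 := 56  ⟶  MIII  (L6)  txn=BusRdX+Flush  M[L6]=84
step 11: P1: load  L3  ⟶  IMII  (L3)  txn=∅  M[L3]=10
step 12: P0: store L5 := 44  ⟶  MIII  (L5)  txn=BusRdX  M[L5]=60
step 13: P0: store L6 := 69  ⟶  MIII  (L6)  txn=∅  M[L6]=84
step 14: P2: store L2 := 22  ⟶  IIMI  (L2)  txn=∅  M[L2]=50
step 15: P1: load  L4  ⟶  ISSI  (L4)  txn=∅  M[L4]=60
step 16: P0: load  L3  ⟶  SSII  (L3)  txn=BusRd+Flush  M[L3]=46
step 17: P1: load  L3  ⟶  SSII  (L3)  txn=∅  M[L3]=46
step 18: P2: load  L1  ⟶  IISI  (L1)  txn=BusRd  M[L1]=60
step 19: P3: store L6 := 23  ⟶  IIIM  (L6)  txn=BusRdX+Flush  M[L6]=69
step 20: P0: load  L6  ⟶  SIIS  (L6)  txn=BusRd+Flush  M[L6]=23
step 21: P0: store L6 := 47  ⟶  MIII  (L6)  txn=BusRdX  M[L6]=23
step 22: P2: store L2 := 12  ⟶  IIMI  (L2)  txn=∅  M[L2]=50
step 23: P0: store L4 := 54  ⟶  MIII  (L4)  txn=BusRdX  M[L4]=60
step 24: P2: load  L6  ⟶  SISI  (L6)  txn=BusRd+Flush  M[L6]=47
step 25: P3: load  L6  ⟶  SISS  (L6)  txn=BusRd  M[L6]=47
step 26: P1: load  L2  ⟶  ISSI  (L2)  txn=BusRd+Flush  M[L2]=12
step 27: P2: load  L5  ⟶  SISI  (L5)  txn=BusRd+Flush  M[L5]=44
step 28: P2: store L2 := 15  ⟶  IIMI  (L2)  txn=BusRdX  M[L2]=12
step 29: P1: store L3 := 22  ⟶  IMII  (L3)  txn=BusRdX  M[L3]=46
step 30: P1: load  L7  ⟶  SSII  (L7)  txn=BusRd  M[L7]=60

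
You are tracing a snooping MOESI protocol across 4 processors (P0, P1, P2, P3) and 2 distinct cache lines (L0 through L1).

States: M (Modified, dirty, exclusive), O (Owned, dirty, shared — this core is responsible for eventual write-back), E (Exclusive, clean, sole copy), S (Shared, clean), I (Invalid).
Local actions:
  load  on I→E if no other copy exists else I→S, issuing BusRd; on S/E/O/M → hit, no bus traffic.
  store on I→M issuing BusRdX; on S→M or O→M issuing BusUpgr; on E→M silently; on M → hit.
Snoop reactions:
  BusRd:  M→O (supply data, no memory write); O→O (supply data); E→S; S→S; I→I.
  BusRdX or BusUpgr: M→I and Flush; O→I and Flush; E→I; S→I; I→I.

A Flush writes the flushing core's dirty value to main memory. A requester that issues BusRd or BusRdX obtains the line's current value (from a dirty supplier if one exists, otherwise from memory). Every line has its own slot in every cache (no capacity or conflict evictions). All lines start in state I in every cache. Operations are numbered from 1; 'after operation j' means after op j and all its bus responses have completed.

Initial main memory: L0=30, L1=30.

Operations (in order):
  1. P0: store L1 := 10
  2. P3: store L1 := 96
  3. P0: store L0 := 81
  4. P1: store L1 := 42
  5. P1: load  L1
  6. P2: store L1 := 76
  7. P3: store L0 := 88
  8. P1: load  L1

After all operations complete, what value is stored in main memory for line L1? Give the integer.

memory[L1] = 42

1. P0: store L1 := 10  bus=[BusRdX]  L1: P0=M P1=I P2=I P3=I  mem[L1]=30
2. P3: store L1 := 96  bus=[BusRdX,Flush]  L1: P0=I P1=I P2=I P3=M  mem[L1]=10
3. P0: store L0 := 81  bus=[BusRdX]  L0: P0=M P1=I P2=I P3=I  mem[L0]=30
4. P1: store L1 := 42  bus=[BusRdX,Flush]  L1: P0=I P1=M P2=I P3=I  mem[L1]=96
5. P1: load  L1  bus=[-]  L1: P0=I P1=M P2=I P3=I  mem[L1]=96
6. P2: store L1 := 76  bus=[BusRdX,Flush]  L1: P0=I P1=I P2=M P3=I  mem[L1]=42
7. P3: store L0 := 88  bus=[BusRdX,Flush]  L0: P0=I P1=I P2=I P3=M  mem[L0]=81
8. P1: load  L1  bus=[BusRd]  L1: P0=I P1=S P2=O P3=I  mem[L1]=42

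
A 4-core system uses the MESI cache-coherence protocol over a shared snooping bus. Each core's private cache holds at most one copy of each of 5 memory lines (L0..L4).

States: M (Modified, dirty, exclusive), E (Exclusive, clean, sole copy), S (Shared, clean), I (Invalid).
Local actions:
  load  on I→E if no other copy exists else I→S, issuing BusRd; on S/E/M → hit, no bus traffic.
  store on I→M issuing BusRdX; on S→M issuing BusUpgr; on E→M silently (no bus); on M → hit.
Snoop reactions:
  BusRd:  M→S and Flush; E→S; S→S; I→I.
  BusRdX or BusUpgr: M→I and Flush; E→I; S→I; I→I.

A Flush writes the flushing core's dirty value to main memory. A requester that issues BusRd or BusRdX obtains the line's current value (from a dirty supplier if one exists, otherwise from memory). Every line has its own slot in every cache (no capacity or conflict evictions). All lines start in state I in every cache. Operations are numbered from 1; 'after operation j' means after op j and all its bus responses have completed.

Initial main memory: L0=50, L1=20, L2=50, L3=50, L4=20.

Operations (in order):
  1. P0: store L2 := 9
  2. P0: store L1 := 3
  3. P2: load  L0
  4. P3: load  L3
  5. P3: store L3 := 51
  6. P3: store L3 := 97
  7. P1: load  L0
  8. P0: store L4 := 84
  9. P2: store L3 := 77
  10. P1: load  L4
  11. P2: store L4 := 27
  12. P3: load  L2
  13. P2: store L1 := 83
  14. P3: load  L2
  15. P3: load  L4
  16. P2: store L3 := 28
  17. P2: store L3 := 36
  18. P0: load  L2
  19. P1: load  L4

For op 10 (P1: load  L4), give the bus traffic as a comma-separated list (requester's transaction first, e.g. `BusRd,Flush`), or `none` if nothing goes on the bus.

bus = BusRd,Flush

  op1 P0: store L2 := 9 → M/I/I/I on L2; bus BusRdX; mem=50
  op2 P0: store L1 := 3 → M/I/I/I on L1; bus BusRdX; mem=20
  op3 P2: load  L0 → I/I/E/I on L0; bus BusRd; mem=50
  op4 P3: load  L3 → I/I/I/E on L3; bus BusRd; mem=50
  op5 P3: store L3 := 51 → I/I/I/M on L3; bus (none); mem=50
  op6 P3: store L3 := 97 → I/I/I/M on L3; bus (none); mem=50
  op7 P1: load  L0 → I/S/S/I on L0; bus BusRd; mem=50
  op8 P0: store L4 := 84 → M/I/I/I on L4; bus BusRdX; mem=20
  op9 P2: store L3 := 77 → I/I/M/I on L3; bus BusRdX Flush; mem=97
  op10 P1: load  L4 → S/S/I/I on L4; bus BusRd Flush; mem=84
  op11 P2: store L4 := 27 → I/I/M/I on L4; bus BusRdX; mem=84
  op12 P3: load  L2 → S/I/I/S on L2; bus BusRd Flush; mem=9
  op13 P2: store L1 := 83 → I/I/M/I on L1; bus BusRdX Flush; mem=3
  op14 P3: load  L2 → S/I/I/S on L2; bus (none); mem=9
  op15 P3: load  L4 → I/I/S/S on L4; bus BusRd Flush; mem=27
  op16 P2: store L3 := 28 → I/I/M/I on L3; bus (none); mem=97
  op17 P2: store L3 := 36 → I/I/M/I on L3; bus (none); mem=97
  op18 P0: load  L2 → S/I/I/S on L2; bus (none); mem=9
  op19 P1: load  L4 → I/S/S/S on L4; bus BusRd; mem=27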